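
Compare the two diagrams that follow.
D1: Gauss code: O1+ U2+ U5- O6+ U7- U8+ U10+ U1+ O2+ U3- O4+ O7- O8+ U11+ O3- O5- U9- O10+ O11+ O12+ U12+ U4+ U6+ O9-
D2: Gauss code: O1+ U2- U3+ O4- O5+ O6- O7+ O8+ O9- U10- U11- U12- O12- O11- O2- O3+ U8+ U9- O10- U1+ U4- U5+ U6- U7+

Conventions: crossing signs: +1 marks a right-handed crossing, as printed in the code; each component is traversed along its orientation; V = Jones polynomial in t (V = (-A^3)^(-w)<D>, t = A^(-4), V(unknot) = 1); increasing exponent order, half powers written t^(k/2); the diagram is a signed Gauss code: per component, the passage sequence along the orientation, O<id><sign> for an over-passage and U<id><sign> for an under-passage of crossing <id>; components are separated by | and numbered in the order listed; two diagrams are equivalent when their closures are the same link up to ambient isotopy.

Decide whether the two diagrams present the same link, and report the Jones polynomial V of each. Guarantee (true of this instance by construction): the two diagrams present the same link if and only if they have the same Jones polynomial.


same link: no
V(D1) = t^-1 - 1 + 2t - 2t^2 + 2t^3 - 2t^4 + t^5  [12 crossings, <D> = A^-8 - 2A^-4 + 2 - 2A^4 + 2A^8 - A^12 + A^16, w = +4]
V(D2) = 1  (w -2, c 12, <D> = A^-6)
note: 2 values of V(t) split the 2 diagrams


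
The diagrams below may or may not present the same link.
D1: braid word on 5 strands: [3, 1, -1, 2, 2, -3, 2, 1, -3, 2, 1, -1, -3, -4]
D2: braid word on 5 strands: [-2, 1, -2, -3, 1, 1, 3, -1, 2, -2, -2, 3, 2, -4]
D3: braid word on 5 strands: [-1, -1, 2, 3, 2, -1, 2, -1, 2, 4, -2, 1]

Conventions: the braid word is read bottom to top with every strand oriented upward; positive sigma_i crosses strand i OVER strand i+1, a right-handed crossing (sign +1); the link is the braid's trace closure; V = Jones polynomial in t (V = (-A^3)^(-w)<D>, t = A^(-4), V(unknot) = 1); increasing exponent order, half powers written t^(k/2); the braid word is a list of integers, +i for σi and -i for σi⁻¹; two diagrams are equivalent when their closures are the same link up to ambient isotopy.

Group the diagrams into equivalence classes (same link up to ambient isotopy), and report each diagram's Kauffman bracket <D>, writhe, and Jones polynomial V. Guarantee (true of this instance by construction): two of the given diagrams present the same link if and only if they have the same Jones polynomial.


equivalence classes: {D1} | {D2} | {D3}
D1 (bracket A^-14 - 2A^-10 + 2A^-6 - 2A^-2 + 2A^2 - A^6 + A^10; 14 crossings at w = +2): V = t^-1 - 1 + 2t - 2t^2 + 2t^3 - 2t^4 + t^5
V(D2) = t^-2 - t^-1 + 1 - t + t^2  [14 crossings, <D> = A^-8 - A^-4 + 1 - A^4 + A^8, w = 0]
D3 (bracket -A^-6 + 2A^-2 - 2A^2 + 3A^6 - 2A^10 + 2A^14 - A^18; 12 crossings at w = +2): V = -t^-3 + 2t^-2 - 2t^-1 + 3 - 2t + 2t^2 - t^3
key observation: 3 classes among 3 diagrams; unequal V(t) rules out equality


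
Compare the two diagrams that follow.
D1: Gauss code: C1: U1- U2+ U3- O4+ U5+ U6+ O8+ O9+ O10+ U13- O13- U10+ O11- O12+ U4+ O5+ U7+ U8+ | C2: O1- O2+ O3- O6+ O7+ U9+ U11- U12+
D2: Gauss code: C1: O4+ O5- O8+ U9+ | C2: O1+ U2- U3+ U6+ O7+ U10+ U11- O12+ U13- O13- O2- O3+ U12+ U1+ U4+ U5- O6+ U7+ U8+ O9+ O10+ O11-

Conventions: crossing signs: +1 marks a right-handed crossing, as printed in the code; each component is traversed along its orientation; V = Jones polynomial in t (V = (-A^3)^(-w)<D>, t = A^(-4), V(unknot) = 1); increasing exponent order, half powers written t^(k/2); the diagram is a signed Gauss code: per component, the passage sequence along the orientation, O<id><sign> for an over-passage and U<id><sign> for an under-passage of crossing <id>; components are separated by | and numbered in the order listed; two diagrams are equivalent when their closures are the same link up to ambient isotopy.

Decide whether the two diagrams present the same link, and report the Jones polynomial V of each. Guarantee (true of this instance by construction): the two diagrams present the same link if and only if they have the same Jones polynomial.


same link: yes
V(D1) = -t^(3/2) - 2t^(7/2) + t^(9/2) - t^(11/2) + t^(13/2)  [13 crossings, <D> = -A^-11 + A^-7 - A^-3 + 2A + A^9, w = +5]
V(D2) = -t^(3/2) - 2t^(7/2) + t^(9/2) - t^(11/2) + t^(13/2)  (w +5, c 13, <D> = -A^-11 + A^-7 - A^-3 + 2A + A^9)
note: from 13 to 13 crossings by R-moves: one link, two diagrams


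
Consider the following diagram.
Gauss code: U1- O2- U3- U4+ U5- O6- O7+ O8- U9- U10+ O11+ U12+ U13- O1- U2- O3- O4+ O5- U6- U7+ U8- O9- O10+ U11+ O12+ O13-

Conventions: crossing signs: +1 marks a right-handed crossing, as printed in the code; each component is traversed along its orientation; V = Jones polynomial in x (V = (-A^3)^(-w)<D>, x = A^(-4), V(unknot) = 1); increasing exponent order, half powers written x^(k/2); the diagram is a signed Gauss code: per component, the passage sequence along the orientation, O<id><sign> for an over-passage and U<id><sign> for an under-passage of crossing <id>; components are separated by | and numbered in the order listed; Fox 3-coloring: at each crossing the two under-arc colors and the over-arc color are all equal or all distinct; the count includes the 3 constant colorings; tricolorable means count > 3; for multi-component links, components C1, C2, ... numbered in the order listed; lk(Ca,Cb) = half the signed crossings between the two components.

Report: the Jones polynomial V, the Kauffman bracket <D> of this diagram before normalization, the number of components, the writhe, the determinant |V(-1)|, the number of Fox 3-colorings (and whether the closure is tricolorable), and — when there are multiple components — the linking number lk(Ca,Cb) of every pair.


Jones polynomial: V(x) = -x^-4 + x^-3 + x^-1
<D> = -A^-5 - A^3 + A^7; writhe -3
components 1, writhe -3 (13 crossings)
3-colorings: 9 of 3^13, det 3 — tricolorable
note: V spans 3 powers of x: at least 3 crossings in any diagram


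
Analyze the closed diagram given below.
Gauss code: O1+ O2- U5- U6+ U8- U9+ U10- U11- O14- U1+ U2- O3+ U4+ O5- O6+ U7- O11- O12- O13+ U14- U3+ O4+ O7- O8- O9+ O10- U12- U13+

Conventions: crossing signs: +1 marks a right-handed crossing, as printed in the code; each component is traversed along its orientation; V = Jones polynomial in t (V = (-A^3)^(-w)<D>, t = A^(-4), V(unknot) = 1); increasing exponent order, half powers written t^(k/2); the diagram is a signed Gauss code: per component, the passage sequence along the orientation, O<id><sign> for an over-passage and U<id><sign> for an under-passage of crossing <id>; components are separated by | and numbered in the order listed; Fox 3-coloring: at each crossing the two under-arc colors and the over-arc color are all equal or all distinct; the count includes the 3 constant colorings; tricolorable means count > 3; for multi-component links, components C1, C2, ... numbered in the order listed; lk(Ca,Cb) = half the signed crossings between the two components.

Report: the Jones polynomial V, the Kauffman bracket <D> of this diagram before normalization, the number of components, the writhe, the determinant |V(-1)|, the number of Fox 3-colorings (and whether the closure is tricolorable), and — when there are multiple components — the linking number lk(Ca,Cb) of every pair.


V = 1
<D> = A^-6 (w = -2)
1 component over 14 crossings, w = -2
3 Fox colorings among 3^14, |V(-1)| = 1: not tricolorable
why: w = -2 shifts under R1 moves; the (-A^3)^(2) factor cancels that in V


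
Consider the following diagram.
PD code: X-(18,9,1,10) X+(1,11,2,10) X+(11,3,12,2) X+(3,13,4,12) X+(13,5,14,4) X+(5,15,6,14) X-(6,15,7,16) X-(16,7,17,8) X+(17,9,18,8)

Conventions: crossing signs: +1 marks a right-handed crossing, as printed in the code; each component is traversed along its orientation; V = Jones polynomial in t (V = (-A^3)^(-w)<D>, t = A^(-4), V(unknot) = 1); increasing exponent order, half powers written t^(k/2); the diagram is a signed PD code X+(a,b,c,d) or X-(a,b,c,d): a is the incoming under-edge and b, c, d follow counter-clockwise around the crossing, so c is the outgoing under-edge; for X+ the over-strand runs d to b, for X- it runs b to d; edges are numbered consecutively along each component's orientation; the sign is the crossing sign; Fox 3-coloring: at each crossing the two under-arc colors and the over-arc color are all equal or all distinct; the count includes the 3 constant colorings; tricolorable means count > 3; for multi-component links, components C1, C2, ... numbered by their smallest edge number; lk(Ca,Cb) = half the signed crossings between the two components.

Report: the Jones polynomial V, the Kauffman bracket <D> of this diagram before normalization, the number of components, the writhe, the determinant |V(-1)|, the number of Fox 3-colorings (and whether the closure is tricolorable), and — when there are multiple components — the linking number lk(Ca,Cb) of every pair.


V = t + t^3 - t^4
<D> = A^-7 - A^-3 - A^5 (w = +3)
1 component over 9 crossings, w = +3
9 Fox colorings among 3^9, |V(-1)| = 3: tricolorable
why: w = +3 (over 9 crossings) is diagram-only; (-A^3)^(-3) removes it from V


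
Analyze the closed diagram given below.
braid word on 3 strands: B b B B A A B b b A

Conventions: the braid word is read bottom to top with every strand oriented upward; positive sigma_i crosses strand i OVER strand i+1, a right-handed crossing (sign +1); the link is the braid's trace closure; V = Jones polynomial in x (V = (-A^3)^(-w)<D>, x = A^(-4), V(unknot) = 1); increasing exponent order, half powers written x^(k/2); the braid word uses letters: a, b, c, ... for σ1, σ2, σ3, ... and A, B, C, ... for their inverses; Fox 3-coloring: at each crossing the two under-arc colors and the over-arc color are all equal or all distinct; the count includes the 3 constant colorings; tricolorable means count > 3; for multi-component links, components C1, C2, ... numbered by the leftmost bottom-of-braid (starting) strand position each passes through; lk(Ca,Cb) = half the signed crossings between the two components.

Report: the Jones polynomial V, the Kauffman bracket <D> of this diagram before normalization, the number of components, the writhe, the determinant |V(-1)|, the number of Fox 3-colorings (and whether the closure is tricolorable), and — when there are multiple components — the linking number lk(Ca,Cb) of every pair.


V = -x^-6 + x^-5 - x^-4 + 2x^-3 - x^-2 + x^-1
<D> = A^-8 - A^-4 + 2 - A^4 + A^8 - A^12 (w = -4)
1 component over 10 crossings, w = -4
3 Fox colorings among 3^10, |V(-1)| = 7: not tricolorable
why: |V(-1)| = 7: so not tricolorable, since 3 does not divide 7


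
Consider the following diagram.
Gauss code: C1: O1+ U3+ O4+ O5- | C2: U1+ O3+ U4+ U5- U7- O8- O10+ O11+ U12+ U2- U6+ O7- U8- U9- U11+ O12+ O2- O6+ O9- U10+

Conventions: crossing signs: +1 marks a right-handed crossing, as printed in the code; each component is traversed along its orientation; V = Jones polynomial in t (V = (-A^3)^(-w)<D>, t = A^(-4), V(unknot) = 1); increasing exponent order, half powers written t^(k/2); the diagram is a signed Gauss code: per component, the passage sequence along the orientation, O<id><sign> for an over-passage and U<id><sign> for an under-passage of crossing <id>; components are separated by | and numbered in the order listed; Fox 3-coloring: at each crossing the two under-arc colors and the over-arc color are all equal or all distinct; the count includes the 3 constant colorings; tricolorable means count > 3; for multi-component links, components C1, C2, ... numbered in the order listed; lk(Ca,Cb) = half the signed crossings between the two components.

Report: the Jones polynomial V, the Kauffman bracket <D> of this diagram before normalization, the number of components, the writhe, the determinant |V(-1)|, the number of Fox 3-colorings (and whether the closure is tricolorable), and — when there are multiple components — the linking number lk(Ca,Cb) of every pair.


V = -t^(-3/2) + t^(-1/2) - 2t^(1/2) + 2t^(3/2) - 2t^(5/2) + t^(7/2) - t^(9/2)
<D> = -A^-12 + A^-8 - 2A^-4 + 2 - 2A^4 + A^8 - A^12 (w = +2)
2 components over 12 crossings, w = +2
lk(C1,C2): +1
3 Fox colorings among 3^12, |V(-1)| = 10: not tricolorable
why: w = +2 shifts under R1 moves; the (-A^3)^(-2) factor cancels that in V


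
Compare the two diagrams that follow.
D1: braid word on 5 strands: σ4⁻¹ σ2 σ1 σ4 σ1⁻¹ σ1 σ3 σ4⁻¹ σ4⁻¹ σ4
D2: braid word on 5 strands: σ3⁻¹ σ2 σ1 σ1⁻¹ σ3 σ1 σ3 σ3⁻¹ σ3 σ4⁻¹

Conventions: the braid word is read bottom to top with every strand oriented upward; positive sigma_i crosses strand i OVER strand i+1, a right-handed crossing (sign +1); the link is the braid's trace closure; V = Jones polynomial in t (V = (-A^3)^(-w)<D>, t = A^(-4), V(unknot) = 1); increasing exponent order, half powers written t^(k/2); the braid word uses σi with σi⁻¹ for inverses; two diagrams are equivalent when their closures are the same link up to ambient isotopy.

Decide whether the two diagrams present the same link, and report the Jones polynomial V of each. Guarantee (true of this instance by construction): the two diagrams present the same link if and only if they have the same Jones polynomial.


equivalent: yes
D1 (bracket A^6; 10 crossings at w = +2): V = 1
D2 (bracket A^6; 10 crossings at w = +2): V = 1
key observation: Markov moves rewrite D1 (10 crossings) into D2 (10)


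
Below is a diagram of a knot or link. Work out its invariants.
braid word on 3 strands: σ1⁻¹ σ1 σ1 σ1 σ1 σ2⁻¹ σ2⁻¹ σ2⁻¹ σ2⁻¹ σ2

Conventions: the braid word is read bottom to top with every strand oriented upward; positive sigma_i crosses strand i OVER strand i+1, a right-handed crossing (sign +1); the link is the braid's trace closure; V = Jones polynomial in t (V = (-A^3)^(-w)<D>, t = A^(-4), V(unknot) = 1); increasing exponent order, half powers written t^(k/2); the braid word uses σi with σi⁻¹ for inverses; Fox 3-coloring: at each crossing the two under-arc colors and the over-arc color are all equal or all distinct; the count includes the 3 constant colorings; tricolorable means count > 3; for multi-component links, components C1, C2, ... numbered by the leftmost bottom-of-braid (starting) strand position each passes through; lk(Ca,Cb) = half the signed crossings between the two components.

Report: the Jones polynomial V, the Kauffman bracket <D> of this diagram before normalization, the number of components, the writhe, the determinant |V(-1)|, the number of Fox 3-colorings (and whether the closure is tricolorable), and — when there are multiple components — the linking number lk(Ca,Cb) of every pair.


Jones polynomial: V(t) = -t^-3 + t^-2 - t^-1 + 3 - t + t^2 - t^3
<D> = -A^-12 + A^-8 - A^-4 + 3 - A^4 + A^8 - A^12; writhe 0
components 1, writhe 0 (10 crossings)
3-colorings: 27 of 3^10, det 9 — tricolorable
note: V is palindromic (span 6, det 9): t -> 1/t fixes it; necessary, not sufficient, for amphichirality


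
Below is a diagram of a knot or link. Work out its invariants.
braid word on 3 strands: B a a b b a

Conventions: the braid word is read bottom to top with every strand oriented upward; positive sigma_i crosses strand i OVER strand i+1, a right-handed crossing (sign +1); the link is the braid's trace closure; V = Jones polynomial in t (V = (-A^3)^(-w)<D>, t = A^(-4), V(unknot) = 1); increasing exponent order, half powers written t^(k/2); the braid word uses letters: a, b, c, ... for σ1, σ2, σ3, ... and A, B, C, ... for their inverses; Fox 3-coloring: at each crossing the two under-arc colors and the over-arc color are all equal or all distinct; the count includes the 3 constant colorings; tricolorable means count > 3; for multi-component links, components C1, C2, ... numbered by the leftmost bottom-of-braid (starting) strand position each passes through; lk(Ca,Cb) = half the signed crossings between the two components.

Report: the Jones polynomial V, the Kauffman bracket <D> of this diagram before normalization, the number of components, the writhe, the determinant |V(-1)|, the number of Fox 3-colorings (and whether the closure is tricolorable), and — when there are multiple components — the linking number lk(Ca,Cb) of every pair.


Jones polynomial: V(t) = t - t^2 + 2t^3 - t^4 + t^5 - t^6
<D> = -A^-12 + A^-8 - A^-4 + 2 - A^4 + A^8; writhe +4
components 1, writhe +4 (6 crossings)
3-colorings: 3 of 3^6, det 7 — not tricolorable
note: w = +4 shifts under R1 moves; the (-A^3)^(-4) factor cancels that in V


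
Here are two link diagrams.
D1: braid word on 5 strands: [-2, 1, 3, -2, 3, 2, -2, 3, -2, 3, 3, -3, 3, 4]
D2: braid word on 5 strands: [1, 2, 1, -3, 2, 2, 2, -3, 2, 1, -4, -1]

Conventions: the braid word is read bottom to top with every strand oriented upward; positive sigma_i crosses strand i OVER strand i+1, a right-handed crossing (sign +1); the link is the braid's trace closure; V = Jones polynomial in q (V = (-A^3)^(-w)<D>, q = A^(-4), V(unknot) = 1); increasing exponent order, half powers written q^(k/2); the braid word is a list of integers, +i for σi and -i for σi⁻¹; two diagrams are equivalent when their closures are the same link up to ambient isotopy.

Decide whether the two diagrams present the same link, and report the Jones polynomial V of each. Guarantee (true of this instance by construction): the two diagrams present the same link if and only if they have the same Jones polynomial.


equivalent: no
V(D1) = -q^-2 + 3q^-1 - 4 + 6q - 6q^2 + 6q^3 - 5q^4 + 3q^5 - q^6  (w +4, c 14, <D> = -A^-12 + 3A^-8 - 5A^-4 + 6 - 6A^4 + 6A^8 - 4A^12 + 3A^16 - A^20)
D2 (bracket A^-20 - 2A^-16 + 3A^-12 - 4A^-8 + 3A^-4 - 3 + 3A^4 - A^8 + A^12; 12 crossings at w = +4): V = 1 - q + 3q^2 - 3q^3 + 3q^4 - 4q^5 + 3q^6 - 2q^7 + q^8
why: 2 classes among 2 diagrams; unequal V(q) rules out equality


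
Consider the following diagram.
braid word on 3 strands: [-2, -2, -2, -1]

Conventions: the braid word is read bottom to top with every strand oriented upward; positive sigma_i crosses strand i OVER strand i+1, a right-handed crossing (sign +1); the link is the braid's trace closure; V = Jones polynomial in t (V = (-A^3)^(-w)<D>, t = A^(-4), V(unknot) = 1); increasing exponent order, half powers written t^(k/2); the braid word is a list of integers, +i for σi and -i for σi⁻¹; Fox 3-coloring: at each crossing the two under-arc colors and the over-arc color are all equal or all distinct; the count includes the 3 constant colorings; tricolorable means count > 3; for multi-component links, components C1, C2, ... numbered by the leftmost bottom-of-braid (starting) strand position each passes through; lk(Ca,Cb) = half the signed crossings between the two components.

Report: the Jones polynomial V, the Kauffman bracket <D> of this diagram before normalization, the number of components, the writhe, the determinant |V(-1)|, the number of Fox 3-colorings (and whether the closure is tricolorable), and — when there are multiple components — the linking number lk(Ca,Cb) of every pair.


V = -t^-4 + t^-3 + t^-1
<D> = A^-8 + 1 - A^4 (w = -4)
1 component over 4 crossings, w = -4
9 Fox colorings among 3^4, |V(-1)| = 3: tricolorable
why: det 3 = |V(-1)|; divisible by 3, so tricolorable


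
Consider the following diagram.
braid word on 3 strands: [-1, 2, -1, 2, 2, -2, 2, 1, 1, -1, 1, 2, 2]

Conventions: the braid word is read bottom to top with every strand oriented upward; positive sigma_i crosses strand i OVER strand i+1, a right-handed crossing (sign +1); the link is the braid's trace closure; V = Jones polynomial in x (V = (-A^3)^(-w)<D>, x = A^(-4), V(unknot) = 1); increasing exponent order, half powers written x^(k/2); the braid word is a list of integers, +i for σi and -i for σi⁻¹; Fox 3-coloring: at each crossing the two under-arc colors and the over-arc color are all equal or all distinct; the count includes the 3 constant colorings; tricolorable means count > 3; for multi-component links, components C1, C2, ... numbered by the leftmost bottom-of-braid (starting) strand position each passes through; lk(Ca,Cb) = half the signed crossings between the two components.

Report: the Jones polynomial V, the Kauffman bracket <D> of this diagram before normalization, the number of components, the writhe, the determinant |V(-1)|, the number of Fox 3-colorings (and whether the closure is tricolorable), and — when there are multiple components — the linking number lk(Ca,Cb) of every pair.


Jones polynomial: V(x) = -2x^(3/2) + 3x^(5/2) - 5x^(7/2) + 5x^(9/2) - 5x^(11/2) + 4x^(13/2) - 3x^(15/2) + x^(17/2)
<D> = -A^-19 + 3A^-15 - 4A^-11 + 5A^-7 - 5A^-3 + 5A - 3A^5 + 2A^9; writhe +5
components 2, writhe +5 (13 crossings)
linking number lk(C1,C2) = +2
3-colorings: 3 of 3^13, det 28 — not tricolorable
note: w = +5 shifts under R1 moves; the (-A^3)^(-5) factor cancels that in V


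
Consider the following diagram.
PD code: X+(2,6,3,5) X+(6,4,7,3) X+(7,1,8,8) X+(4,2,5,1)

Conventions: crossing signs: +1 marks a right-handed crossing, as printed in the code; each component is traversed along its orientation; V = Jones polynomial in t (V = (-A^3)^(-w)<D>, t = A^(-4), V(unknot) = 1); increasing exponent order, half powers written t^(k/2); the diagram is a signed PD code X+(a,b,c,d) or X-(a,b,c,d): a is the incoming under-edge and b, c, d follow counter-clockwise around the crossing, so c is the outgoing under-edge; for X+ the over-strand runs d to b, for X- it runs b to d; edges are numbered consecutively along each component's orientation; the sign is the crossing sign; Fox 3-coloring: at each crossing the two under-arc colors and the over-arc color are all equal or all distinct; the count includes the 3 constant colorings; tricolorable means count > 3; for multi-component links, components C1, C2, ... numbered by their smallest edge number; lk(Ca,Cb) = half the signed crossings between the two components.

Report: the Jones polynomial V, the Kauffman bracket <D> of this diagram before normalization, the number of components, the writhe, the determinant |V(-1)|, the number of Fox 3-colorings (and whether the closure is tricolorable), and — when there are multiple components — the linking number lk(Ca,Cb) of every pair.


V(t) = t + t^3 - t^4
bracket: -A^-4 + 1 + A^8, w = +4
1 component, writhe +4, over 4 crossings
det 3, colorings 9 of 3^4 — tricolorable
observation: V spans 3 powers of t: at least 3 crossings in any diagram


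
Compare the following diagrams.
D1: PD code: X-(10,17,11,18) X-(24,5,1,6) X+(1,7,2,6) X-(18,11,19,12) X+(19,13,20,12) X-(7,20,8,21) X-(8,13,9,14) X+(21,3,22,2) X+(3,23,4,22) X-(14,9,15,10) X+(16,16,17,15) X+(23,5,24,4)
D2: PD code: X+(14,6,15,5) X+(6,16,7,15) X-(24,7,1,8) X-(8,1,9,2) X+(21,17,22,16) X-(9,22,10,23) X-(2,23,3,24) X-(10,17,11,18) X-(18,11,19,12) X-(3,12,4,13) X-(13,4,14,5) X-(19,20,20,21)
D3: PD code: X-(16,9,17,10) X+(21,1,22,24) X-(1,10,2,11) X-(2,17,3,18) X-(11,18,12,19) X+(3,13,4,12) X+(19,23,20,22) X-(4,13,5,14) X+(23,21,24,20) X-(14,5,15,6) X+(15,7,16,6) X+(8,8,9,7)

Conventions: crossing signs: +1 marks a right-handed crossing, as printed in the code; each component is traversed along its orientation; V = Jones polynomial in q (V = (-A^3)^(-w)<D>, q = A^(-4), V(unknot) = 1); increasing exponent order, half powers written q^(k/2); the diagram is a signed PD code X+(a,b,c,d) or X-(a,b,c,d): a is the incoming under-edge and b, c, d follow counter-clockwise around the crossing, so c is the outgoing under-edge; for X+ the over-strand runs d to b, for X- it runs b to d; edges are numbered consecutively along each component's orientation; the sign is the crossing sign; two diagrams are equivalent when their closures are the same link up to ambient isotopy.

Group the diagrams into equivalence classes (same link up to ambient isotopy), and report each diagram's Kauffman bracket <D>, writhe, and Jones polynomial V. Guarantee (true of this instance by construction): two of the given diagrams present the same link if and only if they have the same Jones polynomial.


equivalence classes: {D1, D3} | {D2}
D1 (bracket -A^-12 + A^-8 - A^-4 + 3 - A^4 + A^8 - A^12; 12 crossings at w = 0): V = -q^-3 + q^-2 - q^-1 + 3 - q + q^2 - q^3
V(D2) = -q^-4 + q^-3 + q^-1  (w -6, c 12, <D> = A^-14 + A^-6 - A^-2)
V(D3) = -q^-3 + q^-2 - q^-1 + 3 - q + q^2 - q^3  [12 crossings, <D> = -A^-12 + A^-8 - A^-4 + 3 - A^4 + A^8 - A^12, w = 0]
key observation: 2 values of V(q) split the 3 diagrams


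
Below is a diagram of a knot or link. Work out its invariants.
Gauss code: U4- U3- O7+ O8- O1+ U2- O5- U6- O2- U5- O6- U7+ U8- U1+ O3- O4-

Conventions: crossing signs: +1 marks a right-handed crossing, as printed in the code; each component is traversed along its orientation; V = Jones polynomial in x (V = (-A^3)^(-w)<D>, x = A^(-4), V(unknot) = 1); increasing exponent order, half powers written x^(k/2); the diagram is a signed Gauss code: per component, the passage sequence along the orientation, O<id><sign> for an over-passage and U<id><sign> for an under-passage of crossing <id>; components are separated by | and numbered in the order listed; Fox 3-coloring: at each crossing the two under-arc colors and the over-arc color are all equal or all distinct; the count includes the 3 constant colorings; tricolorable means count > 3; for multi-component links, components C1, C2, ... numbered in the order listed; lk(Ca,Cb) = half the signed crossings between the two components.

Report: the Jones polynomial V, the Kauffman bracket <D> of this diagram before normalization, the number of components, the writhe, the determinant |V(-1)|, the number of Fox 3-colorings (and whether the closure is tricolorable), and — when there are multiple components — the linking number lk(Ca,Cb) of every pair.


V(x) = -x^-4 + x^-3 + x^-1
bracket: A^-8 + 1 - A^4, w = -4
1 component, writhe -4, over 8 crossings
det 3, colorings 9 of 3^8 — tricolorable
observation: |V(-1)| = 3: so tricolorable, since 3 divides 3


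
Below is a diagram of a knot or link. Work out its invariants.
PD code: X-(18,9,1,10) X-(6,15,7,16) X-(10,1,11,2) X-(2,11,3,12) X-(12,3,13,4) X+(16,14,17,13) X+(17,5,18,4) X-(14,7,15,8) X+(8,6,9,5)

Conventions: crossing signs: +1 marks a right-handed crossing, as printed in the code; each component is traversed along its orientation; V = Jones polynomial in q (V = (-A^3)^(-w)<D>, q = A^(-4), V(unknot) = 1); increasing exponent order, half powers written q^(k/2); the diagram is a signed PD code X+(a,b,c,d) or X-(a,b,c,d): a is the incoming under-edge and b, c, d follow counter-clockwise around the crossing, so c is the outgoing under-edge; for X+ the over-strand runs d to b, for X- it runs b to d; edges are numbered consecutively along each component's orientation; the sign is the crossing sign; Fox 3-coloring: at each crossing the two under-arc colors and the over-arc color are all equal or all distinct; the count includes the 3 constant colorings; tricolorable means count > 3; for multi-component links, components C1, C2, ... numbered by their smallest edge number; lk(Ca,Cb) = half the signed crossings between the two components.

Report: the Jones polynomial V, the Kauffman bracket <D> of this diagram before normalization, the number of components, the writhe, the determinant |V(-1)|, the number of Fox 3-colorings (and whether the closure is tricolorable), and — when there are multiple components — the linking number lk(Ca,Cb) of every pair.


V = -q^-6 + q^-5 - q^-4 + 2q^-3 - q^-2 + q^-1
<D> = -A^-5 + A^-1 - 2A^3 + A^7 - A^11 + A^15 (w = -3)
1 component over 9 crossings, w = -3
3 Fox colorings among 3^9, |V(-1)| = 7: not tricolorable
why: w = -3 shifts under R1 moves; the (-A^3)^(3) factor cancels that in V


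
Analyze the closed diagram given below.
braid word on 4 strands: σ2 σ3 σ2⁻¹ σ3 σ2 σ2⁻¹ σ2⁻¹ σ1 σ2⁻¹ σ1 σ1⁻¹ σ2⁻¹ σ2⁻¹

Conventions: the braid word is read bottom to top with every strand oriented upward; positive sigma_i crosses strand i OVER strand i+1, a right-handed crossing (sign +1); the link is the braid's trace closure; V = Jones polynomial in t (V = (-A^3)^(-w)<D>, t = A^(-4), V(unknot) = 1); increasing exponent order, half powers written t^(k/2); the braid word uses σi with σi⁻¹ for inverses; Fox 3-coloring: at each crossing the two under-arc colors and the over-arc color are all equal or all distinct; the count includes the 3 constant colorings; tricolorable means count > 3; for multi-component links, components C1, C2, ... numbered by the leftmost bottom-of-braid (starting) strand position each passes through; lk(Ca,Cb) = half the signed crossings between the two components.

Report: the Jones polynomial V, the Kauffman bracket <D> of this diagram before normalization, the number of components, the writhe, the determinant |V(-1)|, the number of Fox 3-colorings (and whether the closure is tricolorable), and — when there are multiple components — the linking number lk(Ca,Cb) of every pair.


V(t) = t^-5 - 2t^-4 + 2t^-3 - 2t^-2 + 2t^-1 - 1 + t
bracket: -A^-7 + A^-3 - 2A + 2A^5 - 2A^9 + 2A^13 - A^17, w = -1
1 component, writhe -1, over 13 crossings
det 11, colorings 3 of 3^13 — not tricolorable
observation: V spans 6 powers of t: at least 6 crossings in any diagram


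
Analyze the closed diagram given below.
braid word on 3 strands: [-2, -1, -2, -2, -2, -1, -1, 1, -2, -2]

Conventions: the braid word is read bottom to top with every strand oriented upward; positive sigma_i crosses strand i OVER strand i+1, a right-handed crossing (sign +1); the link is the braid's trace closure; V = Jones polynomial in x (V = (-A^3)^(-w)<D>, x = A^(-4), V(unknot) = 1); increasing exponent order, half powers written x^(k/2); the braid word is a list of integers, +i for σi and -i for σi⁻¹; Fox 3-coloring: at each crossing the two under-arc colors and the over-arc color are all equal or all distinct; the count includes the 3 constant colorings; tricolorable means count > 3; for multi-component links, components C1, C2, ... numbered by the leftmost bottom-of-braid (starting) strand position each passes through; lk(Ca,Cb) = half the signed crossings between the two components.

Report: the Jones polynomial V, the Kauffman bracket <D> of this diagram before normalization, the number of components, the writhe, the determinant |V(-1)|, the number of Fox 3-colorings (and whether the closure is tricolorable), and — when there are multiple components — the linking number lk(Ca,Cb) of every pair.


V = -x^-8 + x^-5 + x^-3
<D> = A^-12 + A^-4 - A^8 (w = -8)
1 component over 10 crossings, w = -8
9 Fox colorings among 3^10, |V(-1)| = 3: tricolorable
why: inverse pairs cancel, leaving σ2⁻¹ σ1⁻¹ σ2⁻¹ σ2⁻¹ σ2⁻¹ σ1⁻¹ σ2⁻¹ σ2⁻¹


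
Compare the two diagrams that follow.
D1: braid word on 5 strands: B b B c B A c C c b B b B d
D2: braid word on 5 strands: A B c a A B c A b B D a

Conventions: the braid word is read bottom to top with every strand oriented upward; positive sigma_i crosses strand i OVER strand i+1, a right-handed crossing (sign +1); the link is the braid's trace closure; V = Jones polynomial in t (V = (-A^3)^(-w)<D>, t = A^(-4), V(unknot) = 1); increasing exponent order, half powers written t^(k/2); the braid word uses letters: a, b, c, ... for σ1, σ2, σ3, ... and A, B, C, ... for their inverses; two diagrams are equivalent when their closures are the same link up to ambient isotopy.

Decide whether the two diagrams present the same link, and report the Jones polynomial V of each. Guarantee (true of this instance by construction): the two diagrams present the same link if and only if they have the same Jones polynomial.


equivalent: yes
D1 (bracket A^-8 - A^-4 + 1 - A^4 + A^8; 14 crossings at w = 0): V = t^-2 - t^-1 + 1 - t + t^2
V(D2) = t^-2 - t^-1 + 1 - t + t^2  (w -2, c 12, <D> = A^-14 - A^-10 + A^-6 - A^-2 + A^2)
key observation: D2 (12 crossings) and D1 (14) are Markov-related braid presentations


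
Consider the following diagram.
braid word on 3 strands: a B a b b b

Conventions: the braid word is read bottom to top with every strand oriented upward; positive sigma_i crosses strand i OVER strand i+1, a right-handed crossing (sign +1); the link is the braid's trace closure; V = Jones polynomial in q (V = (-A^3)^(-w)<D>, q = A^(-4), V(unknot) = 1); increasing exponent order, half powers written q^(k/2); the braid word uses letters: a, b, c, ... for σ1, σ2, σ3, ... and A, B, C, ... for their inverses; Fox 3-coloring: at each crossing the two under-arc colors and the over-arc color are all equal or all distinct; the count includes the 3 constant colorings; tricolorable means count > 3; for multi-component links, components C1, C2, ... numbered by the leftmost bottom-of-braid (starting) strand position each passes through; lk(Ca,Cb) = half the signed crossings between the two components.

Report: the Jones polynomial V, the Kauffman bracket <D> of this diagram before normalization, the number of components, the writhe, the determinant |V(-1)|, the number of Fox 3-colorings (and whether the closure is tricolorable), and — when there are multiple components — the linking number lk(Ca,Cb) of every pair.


Jones polynomial: V(q) = q - q^2 + 2q^3 - q^4 + q^5 - q^6
<D> = -A^-12 + A^-8 - A^-4 + 2 - A^4 + A^8; writhe +4
components 1, writhe +4 (6 crossings)
3-colorings: 3 of 3^6, det 7 — not tricolorable
note: V spans 5 powers of q: at least 5 crossings in any diagram


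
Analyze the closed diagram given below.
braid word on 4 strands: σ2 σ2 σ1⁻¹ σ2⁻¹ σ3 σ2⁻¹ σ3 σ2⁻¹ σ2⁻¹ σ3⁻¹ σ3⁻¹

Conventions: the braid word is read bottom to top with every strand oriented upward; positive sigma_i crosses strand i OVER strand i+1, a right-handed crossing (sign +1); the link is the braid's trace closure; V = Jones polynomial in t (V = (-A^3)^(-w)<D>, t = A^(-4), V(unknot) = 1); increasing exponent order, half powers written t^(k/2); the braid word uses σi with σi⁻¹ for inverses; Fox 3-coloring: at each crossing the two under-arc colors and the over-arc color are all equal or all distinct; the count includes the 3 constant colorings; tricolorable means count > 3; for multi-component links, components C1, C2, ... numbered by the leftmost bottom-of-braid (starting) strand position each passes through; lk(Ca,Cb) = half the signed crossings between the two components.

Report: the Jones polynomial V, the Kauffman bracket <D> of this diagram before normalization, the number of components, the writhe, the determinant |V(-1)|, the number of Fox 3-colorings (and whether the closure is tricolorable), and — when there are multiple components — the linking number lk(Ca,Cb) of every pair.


V = t^-5 - 2t^-4 + 2t^-3 - 2t^-2 + 2t^-1 - 1 + t
<D> = -A^-13 + A^-9 - 2A^-5 + 2A^-1 - 2A^3 + 2A^7 - A^11 (w = -3)
1 component over 11 crossings, w = -3
3 Fox colorings among 3^11, |V(-1)| = 11: not tricolorable
why: det 11 = |V(-1)|; not divisible by 3, so not tricolorable


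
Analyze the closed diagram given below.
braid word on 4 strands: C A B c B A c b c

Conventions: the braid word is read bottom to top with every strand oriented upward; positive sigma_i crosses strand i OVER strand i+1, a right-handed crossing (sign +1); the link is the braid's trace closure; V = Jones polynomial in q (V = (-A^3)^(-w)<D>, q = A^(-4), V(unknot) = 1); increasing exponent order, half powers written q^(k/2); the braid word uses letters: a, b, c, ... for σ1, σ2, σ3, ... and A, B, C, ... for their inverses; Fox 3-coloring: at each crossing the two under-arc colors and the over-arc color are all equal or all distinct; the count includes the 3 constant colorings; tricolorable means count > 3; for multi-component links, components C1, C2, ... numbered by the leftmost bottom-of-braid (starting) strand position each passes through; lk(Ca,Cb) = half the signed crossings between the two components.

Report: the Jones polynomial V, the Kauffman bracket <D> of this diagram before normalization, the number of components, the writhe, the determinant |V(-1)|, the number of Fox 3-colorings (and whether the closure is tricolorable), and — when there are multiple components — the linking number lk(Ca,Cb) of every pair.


V(q) = q^-4 - q^-3 + q^-2 - 2q^-1 + 2 - q + q^2
bracket: -A^-11 + A^-7 - 2A^-3 + 2A - A^5 + A^9 - A^13, w = -1
1 component, writhe -1, over 9 crossings
det 9, colorings 9 of 3^9 — tricolorable
observation: V spans 6 powers of q: at least 6 crossings in any diagram


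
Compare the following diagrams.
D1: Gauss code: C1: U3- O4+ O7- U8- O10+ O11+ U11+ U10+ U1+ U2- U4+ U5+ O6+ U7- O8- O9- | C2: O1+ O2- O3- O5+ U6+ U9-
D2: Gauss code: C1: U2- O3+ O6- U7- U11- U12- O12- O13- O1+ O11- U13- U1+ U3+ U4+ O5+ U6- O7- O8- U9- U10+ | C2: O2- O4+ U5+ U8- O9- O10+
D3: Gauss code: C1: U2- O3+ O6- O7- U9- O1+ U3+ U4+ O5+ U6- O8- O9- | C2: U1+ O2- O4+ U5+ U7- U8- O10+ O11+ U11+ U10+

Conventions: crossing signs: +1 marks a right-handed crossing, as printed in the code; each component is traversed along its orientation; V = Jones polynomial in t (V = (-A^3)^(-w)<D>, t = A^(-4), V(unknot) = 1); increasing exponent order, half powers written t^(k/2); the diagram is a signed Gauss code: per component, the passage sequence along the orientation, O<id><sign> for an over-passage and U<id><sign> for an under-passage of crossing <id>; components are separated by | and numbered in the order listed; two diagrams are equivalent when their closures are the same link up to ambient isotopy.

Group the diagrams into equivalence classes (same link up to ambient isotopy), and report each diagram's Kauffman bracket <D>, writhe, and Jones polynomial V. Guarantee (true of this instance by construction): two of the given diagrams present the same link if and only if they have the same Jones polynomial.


classes: {D1, D2, D3}
V(D1) = t^(-7/2) - 2t^(-5/2) + t^(-3/2) - 2t^(-1/2) + t^(1/2) - t^(3/2)  [11 crossings, <D> = A^-3 - A + 2A^5 - A^9 + 2A^13 - A^17, w = +1]
D2 (bracket A^-15 - A^-11 + 2A^-7 - A^-3 + 2A - A^5; 13 crossings at w = -3): V = t^(-7/2) - 2t^(-5/2) + t^(-3/2) - 2t^(-1/2) + t^(1/2) - t^(3/2)
D3 (bracket A^-3 - A + 2A^5 - A^9 + 2A^13 - A^17; 11 crossings at w = +1): V = t^(-7/2) - 2t^(-5/2) + t^(-3/2) - 2t^(-1/2) + t^(1/2) - t^(3/2)
note: one V(t) for all 3 diagrams — one class (guaranteed)


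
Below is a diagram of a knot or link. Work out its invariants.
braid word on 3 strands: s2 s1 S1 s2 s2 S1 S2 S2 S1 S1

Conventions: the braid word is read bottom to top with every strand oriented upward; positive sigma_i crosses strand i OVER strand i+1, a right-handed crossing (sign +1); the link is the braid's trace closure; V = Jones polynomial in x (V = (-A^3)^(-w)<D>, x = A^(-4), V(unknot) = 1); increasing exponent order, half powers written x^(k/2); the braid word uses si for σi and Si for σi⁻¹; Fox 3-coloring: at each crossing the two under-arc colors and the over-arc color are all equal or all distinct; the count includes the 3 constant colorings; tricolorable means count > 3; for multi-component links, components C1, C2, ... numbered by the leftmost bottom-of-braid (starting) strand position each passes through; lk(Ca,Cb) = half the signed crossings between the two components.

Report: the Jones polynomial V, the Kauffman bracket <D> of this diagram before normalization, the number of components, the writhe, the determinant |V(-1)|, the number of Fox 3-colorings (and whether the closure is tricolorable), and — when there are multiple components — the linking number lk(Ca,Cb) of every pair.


V = -x^-5 + x^-4 - x^-3 + 2x^-2 - x^-1 + 2 - x
<D> = -A^-10 + 2A^-6 - A^-2 + 2A^2 - A^6 + A^10 - A^14 (w = -2)
1 component over 10 crossings, w = -2
9 Fox colorings among 3^10, |V(-1)| = 9: tricolorable
why: V spans 6 powers of x: at least 6 crossings in any diagram


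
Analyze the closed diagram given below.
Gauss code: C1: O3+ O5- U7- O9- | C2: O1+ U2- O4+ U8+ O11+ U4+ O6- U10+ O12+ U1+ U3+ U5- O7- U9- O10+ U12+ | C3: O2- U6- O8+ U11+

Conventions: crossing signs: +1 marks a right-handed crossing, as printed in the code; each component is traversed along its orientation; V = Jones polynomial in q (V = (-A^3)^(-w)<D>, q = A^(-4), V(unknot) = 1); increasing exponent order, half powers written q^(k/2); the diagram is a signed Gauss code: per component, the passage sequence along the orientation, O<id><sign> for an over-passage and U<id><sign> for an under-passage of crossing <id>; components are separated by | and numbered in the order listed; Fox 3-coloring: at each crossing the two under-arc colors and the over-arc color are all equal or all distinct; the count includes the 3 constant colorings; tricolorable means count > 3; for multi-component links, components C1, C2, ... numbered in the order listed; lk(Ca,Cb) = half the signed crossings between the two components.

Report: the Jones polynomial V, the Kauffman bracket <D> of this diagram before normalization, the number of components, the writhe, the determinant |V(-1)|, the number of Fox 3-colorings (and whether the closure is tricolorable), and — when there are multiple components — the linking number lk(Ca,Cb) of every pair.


Jones polynomial: V(q) = q^-3 - q^-2 + 4q^-1 - 4 + 8q - 7q^2 + 8q^3 - 7q^4 + 4q^5 - 3q^6 + q^7
<D> = A^-22 - 3A^-18 + 4A^-14 - 7A^-10 + 8A^-6 - 7A^-2 + 8A^2 - 4A^6 + 4A^10 - A^14 + A^18; writhe +2
components 3, writhe +2 (12 crossings)
linking number lk(C1,C2) = -1
lk(C1,C3): 0
lk(C2,C3) = 0
3-colorings: 9 of 3^12, det 48 — tricolorable
note: span 10 respects span(V) <= c + mu - 1 = 14 for this 3-component diagram
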